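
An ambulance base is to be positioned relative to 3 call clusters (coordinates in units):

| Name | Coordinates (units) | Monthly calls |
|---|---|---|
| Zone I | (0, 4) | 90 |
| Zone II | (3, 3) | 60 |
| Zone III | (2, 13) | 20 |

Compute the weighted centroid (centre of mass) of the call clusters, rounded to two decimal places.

(1.29, 4.71)

The minimiser of Σwᵢ‖p−pᵢ‖² is the weighted centroid p* = (Σwᵢpᵢ)/(Σwᵢ).
Σwᵢ = 170.
Σwᵢxᵢ = 90·0 + 60·3 + 20·2 = 220.
Σwᵢyᵢ = 90·4 + 60·3 + 20·13 = 800.
x* = 220/170 = 1.29, y* = 800/170 = 4.71.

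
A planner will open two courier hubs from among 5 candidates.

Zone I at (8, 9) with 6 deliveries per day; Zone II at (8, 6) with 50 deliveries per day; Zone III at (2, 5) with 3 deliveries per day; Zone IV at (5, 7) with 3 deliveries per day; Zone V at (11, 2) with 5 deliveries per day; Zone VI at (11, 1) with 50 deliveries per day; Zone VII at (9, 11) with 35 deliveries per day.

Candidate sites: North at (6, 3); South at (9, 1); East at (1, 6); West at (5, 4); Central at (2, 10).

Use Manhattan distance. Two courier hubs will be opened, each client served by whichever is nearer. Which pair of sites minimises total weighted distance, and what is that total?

{South, Central}, total 770

Evaluate every pair (each demand assigned to the nearer of the two):
  {South, Central}: total = 770
  {South, West}: total = 784
  {North, South}: total = 796
  {South, East}: total = 840
  {North, Central}: total = 982
  {West, Central}: total = 1083
  {North, East}: total = 1084
  {North, West}: total = 1084
  {East, West}: total = 1188
  {East, Central}: total = 1513
Best pair: {South, Central} with total 770.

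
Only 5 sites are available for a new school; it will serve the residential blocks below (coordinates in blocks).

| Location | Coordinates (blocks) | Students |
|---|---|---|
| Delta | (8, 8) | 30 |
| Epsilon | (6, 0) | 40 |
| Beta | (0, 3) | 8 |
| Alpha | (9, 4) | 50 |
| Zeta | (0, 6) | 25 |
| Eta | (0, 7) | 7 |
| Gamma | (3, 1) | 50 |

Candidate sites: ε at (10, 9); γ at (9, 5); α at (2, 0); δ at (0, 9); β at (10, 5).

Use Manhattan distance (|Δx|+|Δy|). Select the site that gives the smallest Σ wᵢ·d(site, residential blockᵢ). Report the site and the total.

γ, total 1405 blocks

Total weighted distance at each candidate:
  ε (10, 9): total = 2197
  γ (9, 5): total = 1405
  α (2, 0): total = 1533
  δ (0, 9): total = 2257
  β (10, 5): total = 1615
Minimum is at γ with total 1405 blocks.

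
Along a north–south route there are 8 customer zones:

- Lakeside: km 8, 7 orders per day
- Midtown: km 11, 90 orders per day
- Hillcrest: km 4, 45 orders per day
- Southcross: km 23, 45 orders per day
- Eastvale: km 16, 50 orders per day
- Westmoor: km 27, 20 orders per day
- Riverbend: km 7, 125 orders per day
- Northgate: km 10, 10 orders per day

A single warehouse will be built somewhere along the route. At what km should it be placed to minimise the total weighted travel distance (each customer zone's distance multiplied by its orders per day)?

x = 11

For a sum of weighted absolute distances on a line, the optimum is the weighted median (not the mean). Total weight W = 392; half-weight = 196.
Sort by position and accumulate weight:
  km 4 (Hillcrest, w=45) → cum 45
  km 7 (Riverbend, w=125) → cum 170
  km 8 (Lakeside, w=7) → cum 177
  km 10 (Northgate, w=10) → cum 187
  km 11 (Midtown, w=90) → cum 277  ≥ 196 → median here
  km 16 (Eastvale, w=50) → cum 327
  km 23 (Southcross, w=45) → cum 372
  km 27 (Westmoor, w=20) → cum 392
Optimal location: km 11.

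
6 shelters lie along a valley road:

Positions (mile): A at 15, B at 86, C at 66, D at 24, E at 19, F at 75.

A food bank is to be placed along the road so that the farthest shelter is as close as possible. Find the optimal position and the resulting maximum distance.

location 50.5, max distance 35.5

The 1-center on a line is the midpoint of the two extreme points: leftmost at 15, rightmost at 86.
Optimal location = (15 + 86)/2 = 50.5; maximum distance = (86 − 15)/2 = 35.5.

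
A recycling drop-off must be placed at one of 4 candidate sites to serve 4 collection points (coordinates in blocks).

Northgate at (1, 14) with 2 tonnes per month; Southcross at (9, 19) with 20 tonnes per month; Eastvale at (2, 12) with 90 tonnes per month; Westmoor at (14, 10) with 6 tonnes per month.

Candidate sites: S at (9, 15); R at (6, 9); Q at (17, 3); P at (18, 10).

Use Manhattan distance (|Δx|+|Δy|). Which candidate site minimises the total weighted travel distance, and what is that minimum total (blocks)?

R, total 964 blocks

Total weighted distance at each candidate:
  S (9, 15): total = 1058
  R (6, 9): total = 964
  Q (17, 3): total = 2754
  P (18, 10): total = 2046
Minimum is at R with total 964 blocks.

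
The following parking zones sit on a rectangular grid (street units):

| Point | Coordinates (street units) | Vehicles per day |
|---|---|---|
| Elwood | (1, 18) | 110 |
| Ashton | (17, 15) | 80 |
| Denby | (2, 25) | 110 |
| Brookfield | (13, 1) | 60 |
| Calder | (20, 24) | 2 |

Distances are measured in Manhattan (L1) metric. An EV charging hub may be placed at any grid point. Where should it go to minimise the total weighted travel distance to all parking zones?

Manhattan distance separates: Σwᵢ(|x−xᵢ|+|y−yᵢ|) = Σwᵢ|x−xᵢ| + Σwᵢ|y−yᵢ|, so x and y are optimised independently as 1-D weighted medians.
Total weight W = 362; half = 181.
x-coordinate, sorted with cumulative weight:
  x=1 (Elwood, w=110) cum 110
  x=2 (Denby, w=110) cum 220  ← median
  x=13 (Brookfield, w=60) cum 280
  x=17 (Ashton, w=80) cum 360
  x=20 (Calder, w=2) cum 362
⇒ x* = 2
y-coordinate, sorted with cumulative weight:
  y=1 (Brookfield, w=60) cum 60
  y=15 (Ashton, w=80) cum 140
  y=18 (Elwood, w=110) cum 250  ← median
  y=24 (Calder, w=2) cum 252
  y=25 (Denby, w=110) cum 362
⇒ y* = 18

(2, 18)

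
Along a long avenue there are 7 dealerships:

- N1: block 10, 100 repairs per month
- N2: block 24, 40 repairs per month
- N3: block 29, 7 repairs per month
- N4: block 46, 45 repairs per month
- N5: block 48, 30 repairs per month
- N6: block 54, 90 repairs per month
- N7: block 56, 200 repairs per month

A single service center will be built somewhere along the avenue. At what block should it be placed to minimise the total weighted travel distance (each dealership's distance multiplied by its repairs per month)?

For a sum of weighted absolute distances on a line, the optimum is the weighted median (not the mean). Total weight W = 512; half-weight = 256.
Sort by position and accumulate weight:
  block 10 (N1, w=100) → cum 100
  block 24 (N2, w=40) → cum 140
  block 29 (N3, w=7) → cum 147
  block 46 (N4, w=45) → cum 192
  block 48 (N5, w=30) → cum 222
  block 54 (N6, w=90) → cum 312  ≥ 256 → median here
  block 56 (N7, w=200) → cum 512
Optimal location: block 54.

x = 54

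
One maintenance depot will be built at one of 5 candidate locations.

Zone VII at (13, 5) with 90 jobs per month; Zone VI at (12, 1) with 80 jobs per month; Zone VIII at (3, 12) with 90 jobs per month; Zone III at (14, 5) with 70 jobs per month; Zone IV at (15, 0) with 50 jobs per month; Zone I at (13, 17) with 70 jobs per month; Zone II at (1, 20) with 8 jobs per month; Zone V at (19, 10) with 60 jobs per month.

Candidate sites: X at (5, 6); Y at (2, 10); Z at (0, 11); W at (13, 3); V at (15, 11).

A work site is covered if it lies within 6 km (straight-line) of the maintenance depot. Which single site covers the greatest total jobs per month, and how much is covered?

Coverage radius r = 6 km; a point is covered iff (Δx)²+(Δy)² ≤ 6² = 36.
  X (5, 6): covers {none} → 0
  Y (2, 10): covers {Zone VIII} → 90
  Z (0, 11): covers {Zone VIII} → 90
  W (13, 3): covers {Zone VII, Zone VI, Zone III, Zone IV} → 290
  V (15, 11): covers {Zone V} → 60
Maximum coverage at W: 290 jobs per month.

W, covering 290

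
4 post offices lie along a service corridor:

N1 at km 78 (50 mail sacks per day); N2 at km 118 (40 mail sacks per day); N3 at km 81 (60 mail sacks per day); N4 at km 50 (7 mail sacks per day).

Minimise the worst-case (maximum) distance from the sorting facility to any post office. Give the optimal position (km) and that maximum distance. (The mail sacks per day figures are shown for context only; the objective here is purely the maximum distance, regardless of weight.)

The 1-center on a line is the midpoint of the two extreme points: leftmost at 50, rightmost at 118.
Optimal location = (50 + 118)/2 = 84; maximum distance = (118 − 50)/2 = 34.

location 84, max distance 34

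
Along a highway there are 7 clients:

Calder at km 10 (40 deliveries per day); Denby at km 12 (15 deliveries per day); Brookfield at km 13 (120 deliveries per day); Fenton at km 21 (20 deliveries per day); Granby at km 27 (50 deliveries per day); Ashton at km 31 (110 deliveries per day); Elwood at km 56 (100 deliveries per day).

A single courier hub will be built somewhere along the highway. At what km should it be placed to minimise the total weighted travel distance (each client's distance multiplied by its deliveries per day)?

x = 27

For a sum of weighted absolute distances on a line, the optimum is the weighted median (not the mean). Total weight W = 455; half-weight = 227.5.
Sort by position and accumulate weight:
  km 10 (Calder, w=40) → cum 40
  km 12 (Denby, w=15) → cum 55
  km 13 (Brookfield, w=120) → cum 175
  km 21 (Fenton, w=20) → cum 195
  km 27 (Granby, w=50) → cum 245  ≥ 227.5 → median here
  km 31 (Ashton, w=110) → cum 355
  km 56 (Elwood, w=100) → cum 455
Optimal location: km 27.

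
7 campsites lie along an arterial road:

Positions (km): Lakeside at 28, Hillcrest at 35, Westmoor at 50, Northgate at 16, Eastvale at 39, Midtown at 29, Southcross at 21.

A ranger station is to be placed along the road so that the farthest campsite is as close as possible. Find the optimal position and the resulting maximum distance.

location 33, max distance 17

The 1-center on a line is the midpoint of the two extreme points: leftmost at 16, rightmost at 50.
Optimal location = (16 + 50)/2 = 33; maximum distance = (50 − 16)/2 = 17.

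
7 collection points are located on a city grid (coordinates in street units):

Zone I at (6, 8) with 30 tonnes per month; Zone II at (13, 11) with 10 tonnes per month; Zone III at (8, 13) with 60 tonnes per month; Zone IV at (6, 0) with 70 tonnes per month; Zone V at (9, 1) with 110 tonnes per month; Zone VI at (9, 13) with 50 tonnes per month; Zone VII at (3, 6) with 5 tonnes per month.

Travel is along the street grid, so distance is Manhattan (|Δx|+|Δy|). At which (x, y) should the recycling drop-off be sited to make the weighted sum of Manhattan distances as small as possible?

(9, 1)

Manhattan distance separates: Σwᵢ(|x−xᵢ|+|y−yᵢ|) = Σwᵢ|x−xᵢ| + Σwᵢ|y−yᵢ|, so x and y are optimised independently as 1-D weighted medians.
Total weight W = 335; half = 167.5.
x-coordinate, sorted with cumulative weight:
  x=3 (Zone VII, w=5) cum 5
  x=6 (Zone I, w=30) cum 35
  x=6 (Zone IV, w=70) cum 105
  x=8 (Zone III, w=60) cum 165
  x=9 (Zone V, w=110) cum 275  ← median
  x=9 (Zone VI, w=50) cum 325
  x=13 (Zone II, w=10) cum 335
⇒ x* = 9
y-coordinate, sorted with cumulative weight:
  y=0 (Zone IV, w=70) cum 70
  y=1 (Zone V, w=110) cum 180  ← median
  y=6 (Zone VII, w=5) cum 185
  y=8 (Zone I, w=30) cum 215
  y=11 (Zone II, w=10) cum 225
  y=13 (Zone III, w=60) cum 285
  y=13 (Zone VI, w=50) cum 335
⇒ y* = 1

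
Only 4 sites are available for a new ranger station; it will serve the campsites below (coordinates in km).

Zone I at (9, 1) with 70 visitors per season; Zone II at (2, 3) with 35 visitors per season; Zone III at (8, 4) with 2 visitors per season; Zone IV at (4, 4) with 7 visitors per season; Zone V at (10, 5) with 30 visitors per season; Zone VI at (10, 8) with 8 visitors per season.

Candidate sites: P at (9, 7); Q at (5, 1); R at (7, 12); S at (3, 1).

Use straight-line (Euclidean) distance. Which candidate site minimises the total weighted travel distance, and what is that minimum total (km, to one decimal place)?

Q, total 697.7 km

Total weighted distance at each candidate:
  P (9, 7): total = 827.7
  Q (5, 1): total = 697.7
  R (7, 12): total = 1487.4
  S (3, 1): total = 853.1
Minimum is at Q with total 697.7 km.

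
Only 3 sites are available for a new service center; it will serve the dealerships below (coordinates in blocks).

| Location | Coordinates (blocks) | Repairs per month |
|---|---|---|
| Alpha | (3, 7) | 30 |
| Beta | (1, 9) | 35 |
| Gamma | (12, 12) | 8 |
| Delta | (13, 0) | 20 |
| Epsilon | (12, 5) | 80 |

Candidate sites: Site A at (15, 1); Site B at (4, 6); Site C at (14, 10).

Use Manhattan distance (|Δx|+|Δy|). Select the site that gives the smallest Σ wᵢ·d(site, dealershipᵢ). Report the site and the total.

Total weighted distance at each candidate:
  Site A (15, 1): total = 2042
  Site B (4, 6): total = 1402
  Site C (14, 10): total = 1722
Minimum is at Site B with total 1402 blocks.

Site B, total 1402 blocks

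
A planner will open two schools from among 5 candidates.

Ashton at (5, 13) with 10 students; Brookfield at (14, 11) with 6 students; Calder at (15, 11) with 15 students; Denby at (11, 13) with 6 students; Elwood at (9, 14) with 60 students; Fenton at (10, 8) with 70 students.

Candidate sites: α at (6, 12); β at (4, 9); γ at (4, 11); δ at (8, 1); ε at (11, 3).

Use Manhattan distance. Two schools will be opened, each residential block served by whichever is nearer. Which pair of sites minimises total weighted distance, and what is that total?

{α, ε}, total 980

Evaluate every pair (each demand assigned to the nearer of the two):
  {α, ε}: total = 980
  {α, β}: total = 1050
  {α, γ}: total = 1120
  {α, δ}: total = 1120
  {γ, ε}: total = 1209
  {β, γ}: total = 1279
  {β, ε}: total = 1376
  {γ, δ}: total = 1419
  {β, δ}: total = 1473
  {δ, ε}: total = 1656
Best pair: {α, ε} with total 980.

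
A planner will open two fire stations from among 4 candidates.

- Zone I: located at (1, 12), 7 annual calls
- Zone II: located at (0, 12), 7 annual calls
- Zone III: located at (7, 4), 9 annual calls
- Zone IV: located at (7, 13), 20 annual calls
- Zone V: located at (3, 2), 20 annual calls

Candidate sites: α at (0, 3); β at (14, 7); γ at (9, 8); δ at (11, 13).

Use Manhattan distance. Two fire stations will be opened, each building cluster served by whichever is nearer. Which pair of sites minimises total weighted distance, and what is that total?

Evaluate every pair (each demand assigned to the nearer of the two):
  {α, δ}: total = 365
  {α, γ}: total = 407
  {γ, δ}: total = 535
  {α, β}: total = 545
  {β, γ}: total = 609
  {β, δ}: total = 651
Best pair: {α, δ} with total 365.

{α, δ}, total 365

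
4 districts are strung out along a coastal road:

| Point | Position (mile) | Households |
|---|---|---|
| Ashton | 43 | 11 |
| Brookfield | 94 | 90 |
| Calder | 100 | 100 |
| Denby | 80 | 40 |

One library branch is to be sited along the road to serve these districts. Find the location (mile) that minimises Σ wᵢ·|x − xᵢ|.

x = 94

For a sum of weighted absolute distances on a line, the optimum is the weighted median (not the mean). Total weight W = 241; half-weight = 120.5.
Sort by position and accumulate weight:
  mile 43 (Ashton, w=11) → cum 11
  mile 80 (Denby, w=40) → cum 51
  mile 94 (Brookfield, w=90) → cum 141  ≥ 120.5 → median here
  mile 100 (Calder, w=100) → cum 241
Optimal location: mile 94.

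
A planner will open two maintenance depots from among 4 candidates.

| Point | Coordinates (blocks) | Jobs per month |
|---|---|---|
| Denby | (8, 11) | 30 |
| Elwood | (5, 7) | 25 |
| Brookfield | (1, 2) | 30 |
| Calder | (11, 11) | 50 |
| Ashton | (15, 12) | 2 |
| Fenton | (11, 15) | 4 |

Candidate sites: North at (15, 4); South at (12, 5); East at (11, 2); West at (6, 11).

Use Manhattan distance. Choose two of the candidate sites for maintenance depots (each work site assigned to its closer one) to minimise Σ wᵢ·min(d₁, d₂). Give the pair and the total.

{East, West}, total 791

Evaluate every pair (each demand assigned to the nearer of the two):
  {East, West}: total = 791
  {North, West}: total = 907
  {South, West}: total = 911
  {South, East}: total = 1239
  {North, South}: total = 1355
  {North, East}: total = 1453
Best pair: {East, West} with total 791.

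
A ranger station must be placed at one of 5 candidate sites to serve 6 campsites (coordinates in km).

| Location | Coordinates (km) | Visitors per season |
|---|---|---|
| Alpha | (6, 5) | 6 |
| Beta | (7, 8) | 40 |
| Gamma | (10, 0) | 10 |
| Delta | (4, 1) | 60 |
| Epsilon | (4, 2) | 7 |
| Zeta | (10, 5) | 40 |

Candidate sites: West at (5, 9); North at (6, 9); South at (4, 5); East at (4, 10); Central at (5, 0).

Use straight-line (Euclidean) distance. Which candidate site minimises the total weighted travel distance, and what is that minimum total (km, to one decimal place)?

South, total 760.8 km

Total weighted distance at each candidate:
  West (5, 9): total = 1006.5
  North (6, 9): total = 951.1
  South (4, 5): total = 760.8
  East (4, 10): total = 1201.6
  Central (5, 0): total = 793.8
Minimum is at South with total 760.8 km.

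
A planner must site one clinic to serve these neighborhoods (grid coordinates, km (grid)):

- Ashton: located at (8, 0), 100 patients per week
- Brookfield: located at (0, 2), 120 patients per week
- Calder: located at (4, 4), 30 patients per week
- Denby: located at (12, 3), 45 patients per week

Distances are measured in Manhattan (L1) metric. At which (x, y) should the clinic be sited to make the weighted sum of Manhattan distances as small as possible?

(4, 2)

Manhattan distance separates: Σwᵢ(|x−xᵢ|+|y−yᵢ|) = Σwᵢ|x−xᵢ| + Σwᵢ|y−yᵢ|, so x and y are optimised independently as 1-D weighted medians.
Total weight W = 295; half = 147.5.
x-coordinate, sorted with cumulative weight:
  x=0 (Brookfield, w=120) cum 120
  x=4 (Calder, w=30) cum 150  ← median
  x=8 (Ashton, w=100) cum 250
  x=12 (Denby, w=45) cum 295
⇒ x* = 4
y-coordinate, sorted with cumulative weight:
  y=0 (Ashton, w=100) cum 100
  y=2 (Brookfield, w=120) cum 220  ← median
  y=3 (Denby, w=45) cum 265
  y=4 (Calder, w=30) cum 295
⇒ y* = 2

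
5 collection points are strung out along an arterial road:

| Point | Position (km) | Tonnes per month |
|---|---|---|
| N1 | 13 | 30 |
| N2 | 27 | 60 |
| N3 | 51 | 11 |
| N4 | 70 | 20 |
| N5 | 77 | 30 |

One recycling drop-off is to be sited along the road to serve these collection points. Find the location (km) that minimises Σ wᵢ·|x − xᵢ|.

For a sum of weighted absolute distances on a line, the optimum is the weighted median (not the mean). Total weight W = 151; half-weight = 75.5.
Sort by position and accumulate weight:
  km 13 (N1, w=30) → cum 30
  km 27 (N2, w=60) → cum 90  ≥ 75.5 → median here
  km 51 (N3, w=11) → cum 101
  km 70 (N4, w=20) → cum 121
  km 77 (N5, w=30) → cum 151
Optimal location: km 27.

x = 27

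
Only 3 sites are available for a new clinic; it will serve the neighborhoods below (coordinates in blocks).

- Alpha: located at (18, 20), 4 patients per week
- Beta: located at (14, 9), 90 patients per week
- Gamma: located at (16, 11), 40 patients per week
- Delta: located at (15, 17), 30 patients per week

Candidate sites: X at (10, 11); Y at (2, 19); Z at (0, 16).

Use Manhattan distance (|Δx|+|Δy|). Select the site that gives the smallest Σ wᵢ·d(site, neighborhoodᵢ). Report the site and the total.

X, total 1178 blocks

Total weighted distance at each candidate:
  X (10, 11): total = 1178
  Y (2, 19): total = 3378
  Z (0, 16): total = 3298
Minimum is at X with total 1178 blocks.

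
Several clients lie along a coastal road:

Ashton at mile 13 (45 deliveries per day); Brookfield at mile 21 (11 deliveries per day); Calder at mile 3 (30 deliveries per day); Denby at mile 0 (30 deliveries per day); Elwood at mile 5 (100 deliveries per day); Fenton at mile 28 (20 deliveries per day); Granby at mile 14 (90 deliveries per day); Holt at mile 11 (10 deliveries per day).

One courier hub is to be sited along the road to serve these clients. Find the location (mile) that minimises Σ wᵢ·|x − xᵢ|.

x = 11

For a sum of weighted absolute distances on a line, the optimum is the weighted median (not the mean). Total weight W = 336; half-weight = 168.
Sort by position and accumulate weight:
  mile 0 (Denby, w=30) → cum 30
  mile 3 (Calder, w=30) → cum 60
  mile 5 (Elwood, w=100) → cum 160
  mile 11 (Holt, w=10) → cum 170  ≥ 168 → median here
  mile 13 (Ashton, w=45) → cum 215
  mile 14 (Granby, w=90) → cum 305
  mile 21 (Brookfield, w=11) → cum 316
  mile 28 (Fenton, w=20) → cum 336
Optimal location: mile 11.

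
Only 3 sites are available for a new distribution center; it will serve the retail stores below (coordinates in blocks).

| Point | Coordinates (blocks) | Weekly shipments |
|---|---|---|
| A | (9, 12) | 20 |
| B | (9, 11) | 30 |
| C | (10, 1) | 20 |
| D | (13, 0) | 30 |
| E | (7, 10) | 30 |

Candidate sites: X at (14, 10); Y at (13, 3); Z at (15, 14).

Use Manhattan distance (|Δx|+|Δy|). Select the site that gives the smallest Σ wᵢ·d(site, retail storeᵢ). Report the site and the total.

Total weighted distance at each candidate:
  X (14, 10): total = 1120
  Y (13, 3): total = 1200
  Z (15, 14): total = 1630
Minimum is at X with total 1120 blocks.

X, total 1120 blocks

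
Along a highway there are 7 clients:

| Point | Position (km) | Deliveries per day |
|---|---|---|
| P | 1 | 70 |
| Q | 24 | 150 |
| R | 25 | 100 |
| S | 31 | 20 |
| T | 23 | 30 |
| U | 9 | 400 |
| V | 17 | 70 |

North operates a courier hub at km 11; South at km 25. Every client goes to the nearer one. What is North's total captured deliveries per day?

The indifferent point is the midpoint (11+25)/2 = 18; clients left of it (closer to North at 11) go to North, those right go to South.
  P at 1 (w=70) → North
  U at 9 (w=400) → North
  V at 17 (w=70) → North
  T at 23 (w=30) → South
  Q at 24 (w=150) → South
  R at 25 (w=100) → South
  S at 31 (w=20) → South
North captures 540; South captures 300.

540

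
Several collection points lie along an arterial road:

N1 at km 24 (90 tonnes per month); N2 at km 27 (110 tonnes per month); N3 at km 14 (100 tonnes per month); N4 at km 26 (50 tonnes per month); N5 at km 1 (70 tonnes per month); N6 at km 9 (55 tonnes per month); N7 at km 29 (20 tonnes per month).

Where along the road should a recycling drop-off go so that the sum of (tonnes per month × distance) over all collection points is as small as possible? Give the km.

For a sum of weighted absolute distances on a line, the optimum is the weighted median (not the mean). Total weight W = 495; half-weight = 247.5.
Sort by position and accumulate weight:
  km 1 (N5, w=70) → cum 70
  km 9 (N6, w=55) → cum 125
  km 14 (N3, w=100) → cum 225
  km 24 (N1, w=90) → cum 315  ≥ 247.5 → median here
  km 26 (N4, w=50) → cum 365
  km 27 (N2, w=110) → cum 475
  km 29 (N7, w=20) → cum 495
Optimal location: km 24.

x = 24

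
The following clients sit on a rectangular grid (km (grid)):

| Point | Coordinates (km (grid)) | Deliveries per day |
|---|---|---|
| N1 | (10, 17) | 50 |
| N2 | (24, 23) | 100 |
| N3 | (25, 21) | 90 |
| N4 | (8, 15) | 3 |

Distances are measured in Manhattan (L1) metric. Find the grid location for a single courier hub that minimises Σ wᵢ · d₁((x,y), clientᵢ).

(24, 21)

Manhattan distance separates: Σwᵢ(|x−xᵢ|+|y−yᵢ|) = Σwᵢ|x−xᵢ| + Σwᵢ|y−yᵢ|, so x and y are optimised independently as 1-D weighted medians.
Total weight W = 243; half = 121.5.
x-coordinate, sorted with cumulative weight:
  x=8 (N4, w=3) cum 3
  x=10 (N1, w=50) cum 53
  x=24 (N2, w=100) cum 153  ← median
  x=25 (N3, w=90) cum 243
⇒ x* = 24
y-coordinate, sorted with cumulative weight:
  y=15 (N4, w=3) cum 3
  y=17 (N1, w=50) cum 53
  y=21 (N3, w=90) cum 143  ← median
  y=23 (N2, w=100) cum 243
⇒ y* = 21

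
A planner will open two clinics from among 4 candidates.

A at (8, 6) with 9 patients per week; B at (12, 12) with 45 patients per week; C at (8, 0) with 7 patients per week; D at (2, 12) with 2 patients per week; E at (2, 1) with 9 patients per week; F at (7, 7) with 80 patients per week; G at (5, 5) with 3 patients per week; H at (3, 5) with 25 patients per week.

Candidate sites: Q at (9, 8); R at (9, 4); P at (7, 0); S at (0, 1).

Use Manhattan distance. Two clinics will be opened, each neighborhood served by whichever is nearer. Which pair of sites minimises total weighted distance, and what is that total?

{Q, S}, total 881

Evaluate every pair (each demand assigned to the nearer of the two):
  {Q, S}: total = 881
  {Q, P}: total = 911
  {Q, R}: total = 919
  {R, S}: total = 1191
  {R, P}: total = 1203
  {P, S}: total = 1635
Best pair: {Q, S} with total 881.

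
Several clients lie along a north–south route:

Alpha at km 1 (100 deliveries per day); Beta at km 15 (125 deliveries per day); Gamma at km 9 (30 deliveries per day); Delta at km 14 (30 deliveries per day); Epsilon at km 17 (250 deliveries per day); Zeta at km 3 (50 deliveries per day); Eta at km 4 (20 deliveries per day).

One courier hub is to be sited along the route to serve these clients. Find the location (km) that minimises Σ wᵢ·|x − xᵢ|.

x = 15

For a sum of weighted absolute distances on a line, the optimum is the weighted median (not the mean). Total weight W = 605; half-weight = 302.5.
Sort by position and accumulate weight:
  km 1 (Alpha, w=100) → cum 100
  km 3 (Zeta, w=50) → cum 150
  km 4 (Eta, w=20) → cum 170
  km 9 (Gamma, w=30) → cum 200
  km 14 (Delta, w=30) → cum 230
  km 15 (Beta, w=125) → cum 355  ≥ 302.5 → median here
  km 17 (Epsilon, w=250) → cum 605
Optimal location: km 15.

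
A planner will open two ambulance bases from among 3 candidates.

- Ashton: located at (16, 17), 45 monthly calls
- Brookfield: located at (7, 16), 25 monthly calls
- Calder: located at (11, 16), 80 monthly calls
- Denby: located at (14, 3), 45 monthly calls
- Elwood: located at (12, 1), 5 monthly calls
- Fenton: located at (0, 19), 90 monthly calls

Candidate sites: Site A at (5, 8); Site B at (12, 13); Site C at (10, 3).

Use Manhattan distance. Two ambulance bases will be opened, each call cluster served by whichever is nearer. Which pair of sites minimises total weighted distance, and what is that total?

Evaluate every pair (each demand assigned to the nearer of the two):
  {Site B, Site C}: total = 2700
  {Site A, Site B}: total = 2920
  {Site A, Site C}: total = 3910
Best pair: {Site B, Site C} with total 2700.

{Site B, Site C}, total 2700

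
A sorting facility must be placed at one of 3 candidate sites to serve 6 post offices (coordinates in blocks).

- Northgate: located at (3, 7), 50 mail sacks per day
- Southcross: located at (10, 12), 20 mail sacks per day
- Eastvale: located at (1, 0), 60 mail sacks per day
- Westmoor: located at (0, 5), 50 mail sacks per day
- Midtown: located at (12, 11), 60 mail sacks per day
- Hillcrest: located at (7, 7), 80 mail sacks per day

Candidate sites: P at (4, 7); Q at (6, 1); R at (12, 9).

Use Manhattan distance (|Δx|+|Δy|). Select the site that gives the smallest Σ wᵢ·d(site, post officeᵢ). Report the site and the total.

P, total 2130 blocks

Total weighted distance at each candidate:
  P (4, 7): total = 2130
  Q (6, 1): total = 3130
  R (12, 9): total = 3330
Minimum is at P with total 2130 blocks.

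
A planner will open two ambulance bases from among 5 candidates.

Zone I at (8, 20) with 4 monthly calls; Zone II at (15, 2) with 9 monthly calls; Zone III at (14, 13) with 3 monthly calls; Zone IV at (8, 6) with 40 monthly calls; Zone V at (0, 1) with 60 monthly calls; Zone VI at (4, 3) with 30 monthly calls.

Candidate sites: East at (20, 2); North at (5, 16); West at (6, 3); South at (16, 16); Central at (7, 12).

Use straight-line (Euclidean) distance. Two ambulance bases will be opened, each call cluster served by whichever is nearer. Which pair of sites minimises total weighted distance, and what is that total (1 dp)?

{West, South}, total 711.8

Evaluate every pair (each demand assigned to the nearer of the two):
  {West, South}: total = 711.8
  {North, West}: total = 713.7
  {West, Central}: total = 718.7
  {East, West}: total = 734.8
  {East, Central}: total = 1408.7
  {North, Central}: total = 1466.7
  {South, Central}: total = 1468.5
  {East, North}: total = 1850.9
  {North, South}: total = 1914.6
  {East, South}: total = 2280.0
Best pair: {West, South} with total 711.8.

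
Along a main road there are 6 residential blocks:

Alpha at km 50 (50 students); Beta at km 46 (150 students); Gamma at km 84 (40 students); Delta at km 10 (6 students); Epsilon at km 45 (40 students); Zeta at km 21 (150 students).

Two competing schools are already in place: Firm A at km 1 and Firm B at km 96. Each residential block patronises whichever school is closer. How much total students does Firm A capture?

The indifferent point is the midpoint (1+96)/2 = 48.5; residential blocks left of it (closer to Firm A at 1) go to Firm A, those right go to Firm B.
  Delta at 10 (w=6) → Firm A
  Zeta at 21 (w=150) → Firm A
  Epsilon at 45 (w=40) → Firm A
  Beta at 46 (w=150) → Firm A
  Alpha at 50 (w=50) → Firm B
  Gamma at 84 (w=40) → Firm B
Firm A captures 346; Firm B captures 90.

346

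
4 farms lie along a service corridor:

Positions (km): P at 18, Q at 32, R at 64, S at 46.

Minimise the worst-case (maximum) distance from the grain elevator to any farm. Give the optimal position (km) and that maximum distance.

location 41, max distance 23

The 1-center on a line is the midpoint of the two extreme points: leftmost at 18, rightmost at 64.
Optimal location = (18 + 64)/2 = 41; maximum distance = (64 − 18)/2 = 23.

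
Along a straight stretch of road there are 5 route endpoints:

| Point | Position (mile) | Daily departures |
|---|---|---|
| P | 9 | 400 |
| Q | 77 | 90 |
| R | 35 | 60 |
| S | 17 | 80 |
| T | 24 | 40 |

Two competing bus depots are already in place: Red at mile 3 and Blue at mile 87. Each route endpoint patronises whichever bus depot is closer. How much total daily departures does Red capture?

The indifferent point is the midpoint (3+87)/2 = 45; route endpoints left of it (closer to Red at 3) go to Red, those right go to Blue.
  P at 9 (w=400) → Red
  S at 17 (w=80) → Red
  T at 24 (w=40) → Red
  R at 35 (w=60) → Red
  Q at 77 (w=90) → Blue
Red captures 580; Blue captures 90.

580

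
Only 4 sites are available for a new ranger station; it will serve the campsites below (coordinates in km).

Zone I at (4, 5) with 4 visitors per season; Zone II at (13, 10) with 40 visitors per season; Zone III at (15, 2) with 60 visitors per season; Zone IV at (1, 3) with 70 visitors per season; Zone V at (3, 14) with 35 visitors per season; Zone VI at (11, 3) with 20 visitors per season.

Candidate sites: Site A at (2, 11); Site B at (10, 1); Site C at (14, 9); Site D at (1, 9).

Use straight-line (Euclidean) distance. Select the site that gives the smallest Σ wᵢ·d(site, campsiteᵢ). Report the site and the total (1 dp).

Site B, total 1921.1 km

Total weighted distance at each candidate:
  Site A (2, 11): total = 2331.7
  Site B (10, 1): total = 1921.1
  Site C (14, 9): total = 2083.2
  Site D (1, 9): total = 2282.5
Minimum is at Site B with total 1921.1 km.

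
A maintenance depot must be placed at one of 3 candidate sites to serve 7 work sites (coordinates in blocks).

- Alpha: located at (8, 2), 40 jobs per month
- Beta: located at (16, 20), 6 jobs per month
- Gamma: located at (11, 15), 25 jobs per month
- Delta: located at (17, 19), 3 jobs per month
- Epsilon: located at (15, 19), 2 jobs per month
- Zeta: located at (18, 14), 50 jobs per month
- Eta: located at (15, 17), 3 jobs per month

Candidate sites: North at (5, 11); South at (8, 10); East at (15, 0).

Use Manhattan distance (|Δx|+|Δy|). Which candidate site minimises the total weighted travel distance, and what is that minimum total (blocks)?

Total weighted distance at each candidate:
  North (5, 11): total = 1794
  South (8, 10): total = 1456
  East (15, 0): total = 1963
Minimum is at South with total 1456 blocks.

South, total 1456 blocks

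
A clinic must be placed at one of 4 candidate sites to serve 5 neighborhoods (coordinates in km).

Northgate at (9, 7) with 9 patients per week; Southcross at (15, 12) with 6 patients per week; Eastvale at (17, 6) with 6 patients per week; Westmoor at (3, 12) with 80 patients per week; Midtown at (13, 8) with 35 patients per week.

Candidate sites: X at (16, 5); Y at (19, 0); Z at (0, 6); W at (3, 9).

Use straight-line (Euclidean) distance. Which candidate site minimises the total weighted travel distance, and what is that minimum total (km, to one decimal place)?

Total weighted distance at each candidate:
  X (16, 5): total = 1446.1
  Y (19, 0): total = 2173.7
  Z (0, 6): total = 1277.4
  W (3, 9): total = 808.8
Minimum is at W with total 808.8 km.

W, total 808.8 km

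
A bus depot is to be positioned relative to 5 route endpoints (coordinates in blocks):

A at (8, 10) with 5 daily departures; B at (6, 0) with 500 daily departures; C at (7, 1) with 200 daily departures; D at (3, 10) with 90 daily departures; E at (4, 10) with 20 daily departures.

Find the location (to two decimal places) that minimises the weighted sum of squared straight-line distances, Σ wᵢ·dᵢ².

The minimiser of Σwᵢ‖p−pᵢ‖² is the weighted centroid p* = (Σwᵢpᵢ)/(Σwᵢ).
Σwᵢ = 815.
Σwᵢxᵢ = 5·8 + 500·6 + 200·7 + 90·3 + 20·4 = 4790.
Σwᵢyᵢ = 5·10 + 500·0 + 200·1 + 90·10 + 20·10 = 1350.
x* = 4790/815 = 5.88, y* = 1350/815 = 1.66.

(5.88, 1.66)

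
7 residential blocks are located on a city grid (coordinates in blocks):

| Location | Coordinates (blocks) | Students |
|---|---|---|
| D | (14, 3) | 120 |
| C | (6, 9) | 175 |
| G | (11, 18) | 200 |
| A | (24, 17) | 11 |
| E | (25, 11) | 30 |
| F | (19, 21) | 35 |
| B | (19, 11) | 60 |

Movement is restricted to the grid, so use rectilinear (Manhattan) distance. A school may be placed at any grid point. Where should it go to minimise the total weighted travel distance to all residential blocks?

Manhattan distance separates: Σwᵢ(|x−xᵢ|+|y−yᵢ|) = Σwᵢ|x−xᵢ| + Σwᵢ|y−yᵢ|, so x and y are optimised independently as 1-D weighted medians.
Total weight W = 631; half = 315.5.
x-coordinate, sorted with cumulative weight:
  x=6 (C, w=175) cum 175
  x=11 (G, w=200) cum 375  ← median
  x=14 (D, w=120) cum 495
  x=19 (F, w=35) cum 530
  x=19 (B, w=60) cum 590
  x=24 (A, w=11) cum 601
  x=25 (E, w=30) cum 631
⇒ x* = 11
y-coordinate, sorted with cumulative weight:
  y=3 (D, w=120) cum 120
  y=9 (C, w=175) cum 295
  y=11 (E, w=30) cum 325  ← median
  y=11 (B, w=60) cum 385
  y=17 (A, w=11) cum 396
  y=18 (G, w=200) cum 596
  y=21 (F, w=35) cum 631
⇒ y* = 11

(11, 11)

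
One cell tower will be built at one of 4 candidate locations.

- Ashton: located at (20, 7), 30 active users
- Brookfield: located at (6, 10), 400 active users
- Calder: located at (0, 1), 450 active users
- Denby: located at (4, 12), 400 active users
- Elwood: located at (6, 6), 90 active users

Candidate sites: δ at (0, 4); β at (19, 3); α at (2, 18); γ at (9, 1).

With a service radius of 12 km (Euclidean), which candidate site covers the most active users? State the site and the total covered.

Coverage radius r = 12 km; a point is covered iff (Δx)²+(Δy)² ≤ 12² = 144.
  δ (0, 4): covers {Brookfield, Calder, Denby, Elwood} → 1340
  β (19, 3): covers {Ashton} → 30
  α (2, 18): covers {Brookfield, Denby} → 800
  γ (9, 1): covers {Brookfield, Calder, Elwood} → 940
Maximum coverage at δ: 1340 active users.

δ, covering 1340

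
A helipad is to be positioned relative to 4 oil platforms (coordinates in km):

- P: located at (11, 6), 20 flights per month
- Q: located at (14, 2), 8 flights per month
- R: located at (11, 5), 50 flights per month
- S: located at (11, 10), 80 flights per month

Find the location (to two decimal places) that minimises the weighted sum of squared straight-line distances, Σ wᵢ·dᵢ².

(11.15, 7.51)

The minimiser of Σwᵢ‖p−pᵢ‖² is the weighted centroid p* = (Σwᵢpᵢ)/(Σwᵢ).
Σwᵢ = 158.
Σwᵢxᵢ = 20·11 + 8·14 + 50·11 + 80·11 = 1762.
Σwᵢyᵢ = 20·6 + 8·2 + 50·5 + 80·10 = 1186.
x* = 1762/158 = 11.15, y* = 1186/158 = 7.51.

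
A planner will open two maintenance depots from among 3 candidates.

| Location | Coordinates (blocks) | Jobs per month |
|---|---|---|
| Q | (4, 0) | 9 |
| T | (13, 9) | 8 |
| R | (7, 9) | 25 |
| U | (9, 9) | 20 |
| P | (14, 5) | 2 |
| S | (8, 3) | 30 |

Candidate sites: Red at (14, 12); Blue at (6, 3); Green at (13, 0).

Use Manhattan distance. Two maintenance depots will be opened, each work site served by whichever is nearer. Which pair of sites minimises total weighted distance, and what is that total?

Evaluate every pair (each demand assigned to the nearer of the two):
  {Red, Blue}: total = 486
  {Blue, Green}: total = 544
  {Red, Green}: total = 775
Best pair: {Red, Blue} with total 486.

{Red, Blue}, total 486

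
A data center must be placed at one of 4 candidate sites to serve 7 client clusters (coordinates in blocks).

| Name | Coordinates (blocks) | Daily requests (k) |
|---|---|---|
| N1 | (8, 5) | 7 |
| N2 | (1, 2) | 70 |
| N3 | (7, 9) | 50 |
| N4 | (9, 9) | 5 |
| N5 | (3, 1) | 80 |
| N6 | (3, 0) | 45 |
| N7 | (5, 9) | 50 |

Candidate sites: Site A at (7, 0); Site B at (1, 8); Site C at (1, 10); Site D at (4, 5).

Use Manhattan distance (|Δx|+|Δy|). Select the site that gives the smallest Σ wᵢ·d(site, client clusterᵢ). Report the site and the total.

Total weighted distance at each candidate:
  Site A (7, 0): total = 2237
  Site B (1, 8): total = 2305
  Site C (1, 10): total = 2709
  Site D (4, 5): total = 1763
Minimum is at Site D with total 1763 blocks.

Site D, total 1763 blocks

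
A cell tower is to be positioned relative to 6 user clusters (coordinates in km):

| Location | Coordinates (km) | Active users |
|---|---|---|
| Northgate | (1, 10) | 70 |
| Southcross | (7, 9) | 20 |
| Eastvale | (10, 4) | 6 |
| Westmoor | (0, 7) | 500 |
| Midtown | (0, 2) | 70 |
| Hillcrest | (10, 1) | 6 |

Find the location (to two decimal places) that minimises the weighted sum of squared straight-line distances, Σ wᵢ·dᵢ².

The minimiser of Σwᵢ‖p−pᵢ‖² is the weighted centroid p* = (Σwᵢpᵢ)/(Σwᵢ).
Σwᵢ = 672.
Σwᵢxᵢ = 70·1 + 20·7 + 6·10 + 500·0 + 70·0 + 6·10 = 330.
Σwᵢyᵢ = 70·10 + 20·9 + 6·4 + 500·7 + 70·2 + 6·1 = 4550.
x* = 330/672 = 0.49, y* = 4550/672 = 6.77.

(0.49, 6.77)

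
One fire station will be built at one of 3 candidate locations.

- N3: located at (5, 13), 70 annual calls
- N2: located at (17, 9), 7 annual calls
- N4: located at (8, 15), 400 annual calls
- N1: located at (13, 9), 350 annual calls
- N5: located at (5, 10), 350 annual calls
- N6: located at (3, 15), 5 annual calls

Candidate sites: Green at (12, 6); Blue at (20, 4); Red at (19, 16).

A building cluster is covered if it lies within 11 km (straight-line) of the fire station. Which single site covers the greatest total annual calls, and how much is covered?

Coverage radius r = 11 km; a point is covered iff (Δx)²+(Δy)² ≤ 11² = 121.
  Green (12, 6): covers {N3, N2, N4, N1, N5} → 1177
  Blue (20, 4): covers {N2, N1} → 357
  Red (19, 16): covers {N2, N1} → 357
Maximum coverage at Green: 1177 annual calls.

Green, covering 1177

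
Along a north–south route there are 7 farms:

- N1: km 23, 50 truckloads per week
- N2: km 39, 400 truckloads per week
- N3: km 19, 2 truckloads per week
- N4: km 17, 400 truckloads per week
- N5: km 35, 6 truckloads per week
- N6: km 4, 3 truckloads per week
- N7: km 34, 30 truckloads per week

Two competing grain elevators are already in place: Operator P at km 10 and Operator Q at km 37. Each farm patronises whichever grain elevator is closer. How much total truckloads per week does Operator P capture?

The indifferent point is the midpoint (10+37)/2 = 23.5; farms left of it (closer to Operator P at 10) go to Operator P, those right go to Operator Q.
  N6 at 4 (w=3) → Operator P
  N4 at 17 (w=400) → Operator P
  N3 at 19 (w=2) → Operator P
  N1 at 23 (w=50) → Operator P
  N7 at 34 (w=30) → Operator Q
  N5 at 35 (w=6) → Operator Q
  N2 at 39 (w=400) → Operator Q
Operator P captures 455; Operator Q captures 436.

455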